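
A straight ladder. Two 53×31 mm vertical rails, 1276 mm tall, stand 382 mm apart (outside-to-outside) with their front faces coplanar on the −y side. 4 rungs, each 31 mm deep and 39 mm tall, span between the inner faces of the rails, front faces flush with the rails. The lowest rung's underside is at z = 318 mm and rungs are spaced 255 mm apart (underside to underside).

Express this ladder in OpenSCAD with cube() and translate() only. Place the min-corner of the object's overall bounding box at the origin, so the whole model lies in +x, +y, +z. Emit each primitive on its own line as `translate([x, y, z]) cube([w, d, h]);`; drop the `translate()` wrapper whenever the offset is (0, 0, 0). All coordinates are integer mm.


cube([53, 31, 1276]);
translate([329, 0, 0]) cube([53, 31, 1276]);
translate([53, 0, 318]) cube([276, 31, 39]);
translate([53, 0, 573]) cube([276, 31, 39]);
translate([53, 0, 828]) cube([276, 31, 39]);
translate([53, 0, 1083]) cube([276, 31, 39]);


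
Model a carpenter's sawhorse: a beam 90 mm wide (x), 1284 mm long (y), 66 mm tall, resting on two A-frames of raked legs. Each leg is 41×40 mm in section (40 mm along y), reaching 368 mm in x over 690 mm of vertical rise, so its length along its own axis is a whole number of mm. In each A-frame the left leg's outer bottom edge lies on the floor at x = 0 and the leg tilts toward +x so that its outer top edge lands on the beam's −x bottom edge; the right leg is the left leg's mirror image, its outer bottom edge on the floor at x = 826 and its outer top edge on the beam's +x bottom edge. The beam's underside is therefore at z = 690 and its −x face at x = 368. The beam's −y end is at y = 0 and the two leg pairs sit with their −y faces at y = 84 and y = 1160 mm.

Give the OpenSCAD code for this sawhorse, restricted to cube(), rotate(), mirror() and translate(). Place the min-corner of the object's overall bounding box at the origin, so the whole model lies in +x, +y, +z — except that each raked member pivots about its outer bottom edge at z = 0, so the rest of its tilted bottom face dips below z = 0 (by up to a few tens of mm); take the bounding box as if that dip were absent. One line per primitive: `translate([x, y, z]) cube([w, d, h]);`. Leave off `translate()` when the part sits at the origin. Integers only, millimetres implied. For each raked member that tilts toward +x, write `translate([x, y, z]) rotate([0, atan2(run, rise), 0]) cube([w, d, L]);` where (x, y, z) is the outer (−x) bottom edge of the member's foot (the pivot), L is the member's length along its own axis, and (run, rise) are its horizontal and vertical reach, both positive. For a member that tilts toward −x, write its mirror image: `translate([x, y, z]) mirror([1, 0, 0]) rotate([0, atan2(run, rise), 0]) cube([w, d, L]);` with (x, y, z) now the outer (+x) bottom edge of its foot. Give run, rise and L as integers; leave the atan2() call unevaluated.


translate([368, 0, 690]) cube([90, 1284, 66]);
translate([0, 84, 0]) rotate([0, atan2(368, 690), 0]) cube([41, 40, 782]);
translate([826, 84, 0]) mirror([1, 0, 0]) rotate([0, atan2(368, 690), 0]) cube([41, 40, 782]);
translate([0, 1160, 0]) rotate([0, atan2(368, 690), 0]) cube([41, 40, 782]);
translate([826, 1160, 0]) mirror([1, 0, 0]) rotate([0, atan2(368, 690), 0]) cube([41, 40, 782]);


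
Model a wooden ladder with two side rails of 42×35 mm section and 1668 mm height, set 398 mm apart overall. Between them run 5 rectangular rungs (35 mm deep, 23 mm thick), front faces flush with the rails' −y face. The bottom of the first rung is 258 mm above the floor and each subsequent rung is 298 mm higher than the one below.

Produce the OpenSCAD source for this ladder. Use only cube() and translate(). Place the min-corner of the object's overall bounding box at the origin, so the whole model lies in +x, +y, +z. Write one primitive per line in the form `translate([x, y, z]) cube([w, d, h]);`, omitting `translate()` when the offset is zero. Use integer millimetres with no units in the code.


cube([42, 35, 1668]);
translate([356, 0, 0]) cube([42, 35, 1668]);
translate([42, 0, 258]) cube([314, 35, 23]);
translate([42, 0, 556]) cube([314, 35, 23]);
translate([42, 0, 854]) cube([314, 35, 23]);
translate([42, 0, 1152]) cube([314, 35, 23]);
translate([42, 0, 1450]) cube([314, 35, 23]);


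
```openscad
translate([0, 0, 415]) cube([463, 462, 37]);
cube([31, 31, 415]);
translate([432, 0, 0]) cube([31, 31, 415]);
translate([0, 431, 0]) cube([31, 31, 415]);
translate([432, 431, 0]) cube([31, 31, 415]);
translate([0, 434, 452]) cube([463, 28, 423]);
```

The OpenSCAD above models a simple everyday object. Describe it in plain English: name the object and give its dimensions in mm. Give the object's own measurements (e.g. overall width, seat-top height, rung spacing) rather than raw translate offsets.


A chair. The seat is a 463×462×37 mm slab with its top at z = 452 mm, on four 31×31 mm corner legs (flush with the seat edges, standing on z = 0). A flat backrest 28 mm thick, 423 mm tall, spans the full seat width and rises from the seat top along its +y edge, rear face flush with the rear of the seat.


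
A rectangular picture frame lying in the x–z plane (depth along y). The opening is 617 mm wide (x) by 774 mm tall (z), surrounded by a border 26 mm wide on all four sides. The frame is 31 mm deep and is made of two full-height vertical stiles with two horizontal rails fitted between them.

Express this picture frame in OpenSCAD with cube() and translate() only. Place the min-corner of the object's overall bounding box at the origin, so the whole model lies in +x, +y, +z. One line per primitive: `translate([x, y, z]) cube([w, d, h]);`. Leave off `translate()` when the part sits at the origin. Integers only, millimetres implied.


cube([26, 31, 826]);
translate([643, 0, 0]) cube([26, 31, 826]);
translate([26, 0, 0]) cube([617, 31, 26]);
translate([26, 0, 800]) cube([617, 31, 26]);


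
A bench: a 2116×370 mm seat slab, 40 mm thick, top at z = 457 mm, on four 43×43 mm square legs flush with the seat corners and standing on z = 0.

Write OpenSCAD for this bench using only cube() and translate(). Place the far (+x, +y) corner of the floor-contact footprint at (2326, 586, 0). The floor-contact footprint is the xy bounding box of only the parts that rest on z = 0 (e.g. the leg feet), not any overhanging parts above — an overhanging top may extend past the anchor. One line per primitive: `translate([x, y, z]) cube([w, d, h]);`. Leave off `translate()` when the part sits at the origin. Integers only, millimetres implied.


// leg_h = 457 − 40 = 417
translate([210, 216, 417]) cube([2116, 370, 40]);
translate([210, 216, 0]) cube([43, 43, 417]);
translate([210, 543, 0]) cube([43, 43, 417]);
translate([2283, 216, 0]) cube([43, 43, 417]);
translate([2283, 543, 0]) cube([43, 43, 417]);


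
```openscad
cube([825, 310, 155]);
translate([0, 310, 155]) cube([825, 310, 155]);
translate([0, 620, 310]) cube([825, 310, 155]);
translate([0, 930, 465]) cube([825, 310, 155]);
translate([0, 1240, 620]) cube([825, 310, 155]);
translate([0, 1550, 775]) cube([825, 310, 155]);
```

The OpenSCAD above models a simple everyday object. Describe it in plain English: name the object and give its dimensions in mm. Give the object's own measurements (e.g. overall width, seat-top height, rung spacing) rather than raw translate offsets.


A straight staircase of 6 solid steps. Each step is 825 mm wide (x), 310 mm deep (y, the going) and 155 mm tall (the rise). The first step rests on the floor; each subsequent step sits one going further in +y and one rise higher in +z, directly behind and above the previous step with no overlap.


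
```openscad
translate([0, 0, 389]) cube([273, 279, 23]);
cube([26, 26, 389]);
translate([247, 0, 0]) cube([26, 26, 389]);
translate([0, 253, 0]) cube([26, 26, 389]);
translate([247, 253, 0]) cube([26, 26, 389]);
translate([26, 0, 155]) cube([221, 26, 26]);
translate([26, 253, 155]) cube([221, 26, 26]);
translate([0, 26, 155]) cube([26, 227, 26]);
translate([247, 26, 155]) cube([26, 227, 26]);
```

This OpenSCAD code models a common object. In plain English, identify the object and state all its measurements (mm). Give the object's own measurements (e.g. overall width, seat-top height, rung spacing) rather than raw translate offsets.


A four-legged stool. The seat is a 273×279×23 mm slab whose top surface is at z = 412 mm; four square legs, each 26×26 mm in cross-section, run from the floor (z = 0) to the underside of the seat, each flush with a corner of the seat. Four stretchers, 26 mm wide and 26 mm tall, connect adjacent legs with their undersides at z = 155 mm, each running between the inner faces of the legs it joins and aligned with the legs' outer faces on the other axis.


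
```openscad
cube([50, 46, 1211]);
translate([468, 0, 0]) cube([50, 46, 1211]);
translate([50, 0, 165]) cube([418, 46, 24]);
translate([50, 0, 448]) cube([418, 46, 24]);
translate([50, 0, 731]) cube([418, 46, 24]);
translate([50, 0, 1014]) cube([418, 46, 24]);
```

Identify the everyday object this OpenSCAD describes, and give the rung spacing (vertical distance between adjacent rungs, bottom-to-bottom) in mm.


A ladder. The rung spacing is 283 mm.

Two tall 50×46 posts with 4 short bars between them — a ladder. Adjacent rungs sit at z = 165 and z = 448, so the spacing is 448 − 165 = 283 mm.


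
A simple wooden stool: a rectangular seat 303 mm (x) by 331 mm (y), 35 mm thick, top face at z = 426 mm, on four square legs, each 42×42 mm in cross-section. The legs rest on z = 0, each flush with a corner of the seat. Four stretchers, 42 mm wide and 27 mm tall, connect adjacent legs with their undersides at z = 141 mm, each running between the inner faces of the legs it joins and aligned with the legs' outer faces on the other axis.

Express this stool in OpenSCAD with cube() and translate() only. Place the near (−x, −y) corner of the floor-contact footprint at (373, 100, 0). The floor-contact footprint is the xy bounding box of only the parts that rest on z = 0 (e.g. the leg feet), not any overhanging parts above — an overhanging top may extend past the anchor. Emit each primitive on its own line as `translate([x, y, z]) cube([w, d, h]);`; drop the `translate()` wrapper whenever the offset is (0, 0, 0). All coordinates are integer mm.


translate([373, 100, 391]) cube([303, 331, 35]);
translate([373, 100, 0]) cube([42, 42, 391]);
translate([634, 100, 0]) cube([42, 42, 391]);
translate([373, 389, 0]) cube([42, 42, 391]);
translate([634, 389, 0]) cube([42, 42, 391]);
translate([415, 100, 141]) cube([219, 42, 27]);
translate([415, 389, 141]) cube([219, 42, 27]);
translate([373, 142, 141]) cube([42, 247, 27]);
translate([634, 142, 141]) cube([42, 247, 27]);


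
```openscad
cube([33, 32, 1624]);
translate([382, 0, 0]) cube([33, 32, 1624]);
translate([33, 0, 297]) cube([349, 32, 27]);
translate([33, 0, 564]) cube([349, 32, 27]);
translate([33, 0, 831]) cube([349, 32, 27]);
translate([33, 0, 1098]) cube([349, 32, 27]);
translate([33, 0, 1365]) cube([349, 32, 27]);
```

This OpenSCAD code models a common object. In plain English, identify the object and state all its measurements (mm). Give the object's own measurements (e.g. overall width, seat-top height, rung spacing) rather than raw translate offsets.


A straight ladder. Two 33×32 mm vertical rails, 1624 mm tall, stand 415 mm apart (outside-to-outside) with their front faces coplanar on the −y side. 5 rungs, each 32 mm deep and 27 mm tall, span between the inner faces of the rails, front faces flush with the rails. The lowest rung's underside is at z = 297 mm and rungs are spaced 267 mm apart (underside to underside).


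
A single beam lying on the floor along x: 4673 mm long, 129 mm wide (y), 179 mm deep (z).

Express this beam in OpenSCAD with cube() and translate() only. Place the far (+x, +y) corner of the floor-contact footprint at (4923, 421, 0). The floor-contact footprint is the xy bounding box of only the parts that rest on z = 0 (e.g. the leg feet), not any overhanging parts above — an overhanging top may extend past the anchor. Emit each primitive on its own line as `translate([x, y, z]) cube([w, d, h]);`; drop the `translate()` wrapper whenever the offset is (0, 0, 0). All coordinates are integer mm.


translate([250, 292, 0]) cube([4673, 129, 179]);


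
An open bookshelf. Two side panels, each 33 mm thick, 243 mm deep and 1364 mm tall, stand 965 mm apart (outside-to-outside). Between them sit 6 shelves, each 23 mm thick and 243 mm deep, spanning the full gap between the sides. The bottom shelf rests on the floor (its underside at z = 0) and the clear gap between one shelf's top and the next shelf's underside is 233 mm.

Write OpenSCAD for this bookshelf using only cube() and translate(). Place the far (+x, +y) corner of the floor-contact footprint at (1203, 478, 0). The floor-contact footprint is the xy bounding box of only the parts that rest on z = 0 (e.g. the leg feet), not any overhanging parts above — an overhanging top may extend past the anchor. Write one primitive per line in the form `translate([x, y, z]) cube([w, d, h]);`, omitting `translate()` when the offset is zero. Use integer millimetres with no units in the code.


translate([238, 235, 0]) cube([33, 243, 1364]);
translate([1170, 235, 0]) cube([33, 243, 1364]);
translate([271, 235, 0]) cube([899, 243, 23]);
translate([271, 235, 256]) cube([899, 243, 23]);
translate([271, 235, 512]) cube([899, 243, 23]);
translate([271, 235, 768]) cube([899, 243, 23]);
translate([271, 235, 1024]) cube([899, 243, 23]);
translate([271, 235, 1280]) cube([899, 243, 23]);


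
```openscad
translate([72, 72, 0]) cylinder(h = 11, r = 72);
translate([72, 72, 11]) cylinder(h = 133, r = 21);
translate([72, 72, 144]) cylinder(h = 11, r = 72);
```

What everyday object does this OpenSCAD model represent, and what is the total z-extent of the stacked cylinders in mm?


A spool. The overall height is 155 mm.

Three coaxial cylinders, large–small–large — a spool. Two 11 mm flanges and a 133 mm core give 11 + 133 + 11 = 155 mm.


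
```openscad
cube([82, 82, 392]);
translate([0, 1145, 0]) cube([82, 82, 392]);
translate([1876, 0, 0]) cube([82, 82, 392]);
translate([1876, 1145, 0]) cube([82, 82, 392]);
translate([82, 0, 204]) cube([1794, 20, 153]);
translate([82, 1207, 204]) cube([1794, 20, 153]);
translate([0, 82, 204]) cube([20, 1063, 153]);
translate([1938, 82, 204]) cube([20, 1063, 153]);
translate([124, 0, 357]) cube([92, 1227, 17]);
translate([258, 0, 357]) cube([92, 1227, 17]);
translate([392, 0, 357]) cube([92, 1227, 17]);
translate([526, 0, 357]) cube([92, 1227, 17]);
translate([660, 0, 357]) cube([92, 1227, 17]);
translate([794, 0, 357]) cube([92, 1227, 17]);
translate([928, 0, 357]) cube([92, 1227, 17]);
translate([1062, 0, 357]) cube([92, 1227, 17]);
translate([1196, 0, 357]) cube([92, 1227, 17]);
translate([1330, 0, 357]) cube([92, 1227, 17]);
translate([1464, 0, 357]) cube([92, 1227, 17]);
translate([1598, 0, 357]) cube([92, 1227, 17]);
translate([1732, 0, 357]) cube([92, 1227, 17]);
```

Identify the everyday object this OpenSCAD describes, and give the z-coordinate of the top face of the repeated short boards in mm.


A bed frame. The slat-top height is 374 mm.

Four posts, four rails, and a row of slats — a bed frame. Slats sit on the rails at z = 204 + 153 = 357; with slat thickness 17, the top is 374 mm.


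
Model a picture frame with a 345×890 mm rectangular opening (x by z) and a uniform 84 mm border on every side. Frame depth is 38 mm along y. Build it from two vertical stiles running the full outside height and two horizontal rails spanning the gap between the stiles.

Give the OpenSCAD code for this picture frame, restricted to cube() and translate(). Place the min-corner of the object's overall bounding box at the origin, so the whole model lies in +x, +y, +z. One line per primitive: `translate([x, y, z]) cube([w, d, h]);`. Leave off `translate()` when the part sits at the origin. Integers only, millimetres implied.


cube([84, 38, 1058]);
translate([429, 0, 0]) cube([84, 38, 1058]);
translate([84, 0, 0]) cube([345, 38, 84]);
translate([84, 0, 974]) cube([345, 38, 84]);


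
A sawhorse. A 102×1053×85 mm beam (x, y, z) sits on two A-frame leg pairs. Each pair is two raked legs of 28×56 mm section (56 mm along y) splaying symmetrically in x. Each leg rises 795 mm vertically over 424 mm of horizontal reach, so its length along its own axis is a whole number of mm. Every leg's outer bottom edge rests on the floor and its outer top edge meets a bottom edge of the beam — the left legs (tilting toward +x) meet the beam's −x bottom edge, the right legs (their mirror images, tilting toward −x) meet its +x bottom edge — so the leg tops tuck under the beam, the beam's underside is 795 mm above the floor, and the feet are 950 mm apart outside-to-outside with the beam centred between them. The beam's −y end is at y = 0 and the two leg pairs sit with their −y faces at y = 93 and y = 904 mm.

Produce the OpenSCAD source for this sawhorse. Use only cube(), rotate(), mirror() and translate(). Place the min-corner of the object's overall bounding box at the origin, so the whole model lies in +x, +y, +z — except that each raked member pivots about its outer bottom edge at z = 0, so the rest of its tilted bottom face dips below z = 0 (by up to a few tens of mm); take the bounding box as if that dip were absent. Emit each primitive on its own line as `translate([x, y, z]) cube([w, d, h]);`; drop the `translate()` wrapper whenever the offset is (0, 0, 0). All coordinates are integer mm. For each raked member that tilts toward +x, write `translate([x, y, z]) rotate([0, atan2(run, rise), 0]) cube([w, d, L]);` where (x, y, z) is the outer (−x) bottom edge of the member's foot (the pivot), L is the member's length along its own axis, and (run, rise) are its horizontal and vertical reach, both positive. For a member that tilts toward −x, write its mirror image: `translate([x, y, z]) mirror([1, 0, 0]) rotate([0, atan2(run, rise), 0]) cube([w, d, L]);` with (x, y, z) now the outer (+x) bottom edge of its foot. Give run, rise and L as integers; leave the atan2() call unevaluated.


translate([424, 0, 795]) cube([102, 1053, 85]);
translate([0, 93, 0]) rotate([0, atan2(424, 795), 0]) cube([28, 56, 901]);
translate([950, 93, 0]) mirror([1, 0, 0]) rotate([0, atan2(424, 795), 0]) cube([28, 56, 901]);
translate([0, 904, 0]) rotate([0, atan2(424, 795), 0]) cube([28, 56, 901]);
translate([950, 904, 0]) mirror([1, 0, 0]) rotate([0, atan2(424, 795), 0]) cube([28, 56, 901]);


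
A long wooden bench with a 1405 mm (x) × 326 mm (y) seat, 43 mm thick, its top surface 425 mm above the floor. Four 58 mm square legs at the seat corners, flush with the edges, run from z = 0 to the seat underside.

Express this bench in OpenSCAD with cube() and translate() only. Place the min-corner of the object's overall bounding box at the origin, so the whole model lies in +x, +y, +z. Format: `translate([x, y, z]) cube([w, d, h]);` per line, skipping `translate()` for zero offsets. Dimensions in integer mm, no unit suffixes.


// leg_h = 425 − 43 = 382
translate([0, 0, 382]) cube([1405, 326, 43]);
cube([58, 58, 382]);
translate([0, 268, 0]) cube([58, 58, 382]);
translate([1347, 0, 0]) cube([58, 58, 382]);
translate([1347, 268, 0]) cube([58, 58, 382]);


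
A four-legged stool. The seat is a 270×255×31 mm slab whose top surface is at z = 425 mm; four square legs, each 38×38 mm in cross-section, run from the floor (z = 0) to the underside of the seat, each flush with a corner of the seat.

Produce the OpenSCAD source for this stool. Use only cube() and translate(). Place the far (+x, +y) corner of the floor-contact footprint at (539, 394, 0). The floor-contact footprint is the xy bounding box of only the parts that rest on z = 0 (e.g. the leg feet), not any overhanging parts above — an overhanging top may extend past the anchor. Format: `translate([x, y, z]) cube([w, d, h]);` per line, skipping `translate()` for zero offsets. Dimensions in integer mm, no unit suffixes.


translate([269, 139, 394]) cube([270, 255, 31]);
translate([269, 139, 0]) cube([38, 38, 394]);
translate([501, 139, 0]) cube([38, 38, 394]);
translate([269, 356, 0]) cube([38, 38, 394]);
translate([501, 356, 0]) cube([38, 38, 394]);


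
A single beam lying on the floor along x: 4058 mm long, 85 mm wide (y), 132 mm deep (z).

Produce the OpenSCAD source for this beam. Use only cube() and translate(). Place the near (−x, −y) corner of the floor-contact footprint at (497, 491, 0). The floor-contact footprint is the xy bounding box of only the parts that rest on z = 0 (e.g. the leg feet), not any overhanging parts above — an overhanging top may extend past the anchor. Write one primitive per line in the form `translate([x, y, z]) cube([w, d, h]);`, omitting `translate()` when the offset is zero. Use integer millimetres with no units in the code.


translate([497, 491, 0]) cube([4058, 85, 132]);


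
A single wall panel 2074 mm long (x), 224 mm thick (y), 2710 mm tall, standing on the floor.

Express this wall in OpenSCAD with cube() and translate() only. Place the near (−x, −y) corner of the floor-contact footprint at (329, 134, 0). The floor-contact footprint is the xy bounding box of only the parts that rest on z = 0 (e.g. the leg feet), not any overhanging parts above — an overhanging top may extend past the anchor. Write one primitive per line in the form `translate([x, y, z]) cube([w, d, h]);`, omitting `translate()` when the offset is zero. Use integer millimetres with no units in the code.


translate([329, 134, 0]) cube([2074, 224, 2710]);


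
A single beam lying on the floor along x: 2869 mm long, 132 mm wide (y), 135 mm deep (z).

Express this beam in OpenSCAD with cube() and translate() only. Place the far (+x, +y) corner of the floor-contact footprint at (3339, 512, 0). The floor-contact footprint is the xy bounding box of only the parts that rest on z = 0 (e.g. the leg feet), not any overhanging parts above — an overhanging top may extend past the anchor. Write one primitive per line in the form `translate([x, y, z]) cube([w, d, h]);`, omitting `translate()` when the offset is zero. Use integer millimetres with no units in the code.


translate([470, 380, 0]) cube([2869, 132, 135]);


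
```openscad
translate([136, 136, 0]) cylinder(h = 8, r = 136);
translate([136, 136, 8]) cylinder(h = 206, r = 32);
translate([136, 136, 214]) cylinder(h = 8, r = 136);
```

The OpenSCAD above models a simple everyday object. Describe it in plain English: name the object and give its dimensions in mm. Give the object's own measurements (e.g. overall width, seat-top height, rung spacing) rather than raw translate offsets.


A spool: two coaxial disc flanges of radius 136 mm and thickness 8 mm, joined by a core cylinder of radius 32 mm and height 206 mm. The lower flange rests on z = 0 and the three cylinders share a vertical axis.


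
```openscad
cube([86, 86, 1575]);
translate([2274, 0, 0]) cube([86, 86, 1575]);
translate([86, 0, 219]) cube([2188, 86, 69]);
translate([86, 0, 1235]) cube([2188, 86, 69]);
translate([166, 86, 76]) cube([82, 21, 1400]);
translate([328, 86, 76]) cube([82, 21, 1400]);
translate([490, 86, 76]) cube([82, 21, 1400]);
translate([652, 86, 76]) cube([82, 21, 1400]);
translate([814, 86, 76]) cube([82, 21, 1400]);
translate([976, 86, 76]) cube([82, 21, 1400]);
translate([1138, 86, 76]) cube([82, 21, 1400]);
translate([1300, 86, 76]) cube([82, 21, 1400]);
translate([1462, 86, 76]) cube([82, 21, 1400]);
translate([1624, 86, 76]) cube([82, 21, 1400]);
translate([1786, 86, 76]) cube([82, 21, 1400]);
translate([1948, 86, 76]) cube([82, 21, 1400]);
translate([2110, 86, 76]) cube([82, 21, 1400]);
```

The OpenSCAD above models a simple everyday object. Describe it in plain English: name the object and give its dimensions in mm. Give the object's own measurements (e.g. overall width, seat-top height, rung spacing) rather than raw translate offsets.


A fence section. Two 86×86 mm posts, 1575 mm tall, stand on the floor with a clear span of 2188 mm between their inner faces. Two horizontal rails of 86×69 mm section span the gap between the posts with their undersides at z = 219 mm and z = 1235 mm, flush with the posts' −y face. 13 pickets, each 82 mm wide, 21 mm thick and 1400 mm tall, are fixed to the +y face of the rails with their bottoms at z = 76 mm, spaced across the span with a 80 mm gap after the −x post and between neighbouring pickets, with 82 mm left before the +x post.


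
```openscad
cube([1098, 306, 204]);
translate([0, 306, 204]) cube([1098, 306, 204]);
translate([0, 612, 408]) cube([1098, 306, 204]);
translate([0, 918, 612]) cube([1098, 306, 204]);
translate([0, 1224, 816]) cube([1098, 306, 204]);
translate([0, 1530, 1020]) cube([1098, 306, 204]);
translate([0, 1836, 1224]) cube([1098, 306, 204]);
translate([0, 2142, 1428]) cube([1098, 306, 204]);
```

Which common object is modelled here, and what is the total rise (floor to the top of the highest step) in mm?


A staircase. The total rise is 1632 mm.

8 identical blocks, each offset up and back from the previous — a staircase. Each step is 204 mm tall and there are 8 of them, so the total rise is 8 × 204 = 1632 mm.


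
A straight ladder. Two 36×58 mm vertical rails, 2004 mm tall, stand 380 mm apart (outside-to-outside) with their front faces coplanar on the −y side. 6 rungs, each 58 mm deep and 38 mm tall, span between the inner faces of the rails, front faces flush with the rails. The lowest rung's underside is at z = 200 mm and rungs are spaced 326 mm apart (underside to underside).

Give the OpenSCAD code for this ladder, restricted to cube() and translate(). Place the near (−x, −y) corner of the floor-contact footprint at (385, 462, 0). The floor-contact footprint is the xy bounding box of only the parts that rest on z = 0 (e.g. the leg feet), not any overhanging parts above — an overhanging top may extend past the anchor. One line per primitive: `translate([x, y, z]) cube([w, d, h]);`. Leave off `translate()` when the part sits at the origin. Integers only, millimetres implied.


translate([385, 462, 0]) cube([36, 58, 2004]);
translate([729, 462, 0]) cube([36, 58, 2004]);
translate([421, 462, 200]) cube([308, 58, 38]);
translate([421, 462, 526]) cube([308, 58, 38]);
translate([421, 462, 852]) cube([308, 58, 38]);
translate([421, 462, 1178]) cube([308, 58, 38]);
translate([421, 462, 1504]) cube([308, 58, 38]);
translate([421, 462, 1830]) cube([308, 58, 38]);


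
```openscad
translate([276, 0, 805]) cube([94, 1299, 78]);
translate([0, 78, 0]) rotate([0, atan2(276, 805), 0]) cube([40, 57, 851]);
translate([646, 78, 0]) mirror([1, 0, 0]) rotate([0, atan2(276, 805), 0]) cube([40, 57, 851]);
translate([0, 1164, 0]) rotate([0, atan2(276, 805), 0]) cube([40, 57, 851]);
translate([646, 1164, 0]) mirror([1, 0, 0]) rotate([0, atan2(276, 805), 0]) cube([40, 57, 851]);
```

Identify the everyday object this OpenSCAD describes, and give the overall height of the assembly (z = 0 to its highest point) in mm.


A sawhorse. The overall height is 883 mm.

A beam across two mirrored pairs of raked legs — a sawhorse. The beam's underside is at z = 805 (matching the legs' vertical rise in atan2(276, 805)) and the beam is 78 mm tall, so its top is at 805 + 78 = 883 mm. The raked legs top out at the beam's underside, so that is the highest point.


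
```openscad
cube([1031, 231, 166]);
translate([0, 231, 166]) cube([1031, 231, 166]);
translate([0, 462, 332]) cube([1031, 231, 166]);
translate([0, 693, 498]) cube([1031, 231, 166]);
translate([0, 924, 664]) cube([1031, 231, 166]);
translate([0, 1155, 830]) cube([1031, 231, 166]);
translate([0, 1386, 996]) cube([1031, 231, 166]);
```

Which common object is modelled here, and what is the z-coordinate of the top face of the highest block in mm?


A staircase. The total rise is 1162 mm.

7 identical blocks, each offset up and back from the previous — a staircase. Each step is 166 mm tall and there are 7 of them, so the total rise is 7 × 166 = 1162 mm.


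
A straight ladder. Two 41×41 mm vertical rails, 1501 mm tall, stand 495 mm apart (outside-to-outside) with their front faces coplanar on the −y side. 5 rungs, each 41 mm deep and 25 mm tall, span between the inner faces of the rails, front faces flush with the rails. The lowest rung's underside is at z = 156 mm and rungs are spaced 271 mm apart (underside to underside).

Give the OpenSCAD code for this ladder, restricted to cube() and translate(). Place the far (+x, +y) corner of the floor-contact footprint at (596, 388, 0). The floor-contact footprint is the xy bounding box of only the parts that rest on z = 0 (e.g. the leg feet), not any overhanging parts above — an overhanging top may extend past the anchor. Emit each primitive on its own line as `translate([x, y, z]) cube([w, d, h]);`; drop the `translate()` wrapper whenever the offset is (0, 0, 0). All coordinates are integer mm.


translate([101, 347, 0]) cube([41, 41, 1501]);
translate([555, 347, 0]) cube([41, 41, 1501]);
translate([142, 347, 156]) cube([413, 41, 25]);
translate([142, 347, 427]) cube([413, 41, 25]);
translate([142, 347, 698]) cube([413, 41, 25]);
translate([142, 347, 969]) cube([413, 41, 25]);
translate([142, 347, 1240]) cube([413, 41, 25]);


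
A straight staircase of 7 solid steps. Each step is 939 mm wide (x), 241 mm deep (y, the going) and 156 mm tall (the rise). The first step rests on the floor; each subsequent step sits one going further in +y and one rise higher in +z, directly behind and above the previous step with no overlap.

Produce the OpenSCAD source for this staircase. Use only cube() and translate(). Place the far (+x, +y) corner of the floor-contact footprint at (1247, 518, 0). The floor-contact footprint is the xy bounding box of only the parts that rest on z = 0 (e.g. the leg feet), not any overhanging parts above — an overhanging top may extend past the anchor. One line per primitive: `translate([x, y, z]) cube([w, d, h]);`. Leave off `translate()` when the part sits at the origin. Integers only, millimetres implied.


translate([308, 277, 0]) cube([939, 241, 156]);
translate([308, 518, 156]) cube([939, 241, 156]);
translate([308, 759, 312]) cube([939, 241, 156]);
translate([308, 1000, 468]) cube([939, 241, 156]);
translate([308, 1241, 624]) cube([939, 241, 156]);
translate([308, 1482, 780]) cube([939, 241, 156]);
translate([308, 1723, 936]) cube([939, 241, 156]);


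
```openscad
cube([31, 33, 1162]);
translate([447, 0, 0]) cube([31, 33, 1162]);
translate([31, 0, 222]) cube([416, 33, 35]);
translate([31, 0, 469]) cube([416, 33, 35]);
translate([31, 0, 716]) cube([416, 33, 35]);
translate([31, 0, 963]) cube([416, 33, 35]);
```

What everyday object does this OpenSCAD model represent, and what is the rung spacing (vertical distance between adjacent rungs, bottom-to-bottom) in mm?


A ladder. The rung spacing is 247 mm.

Two tall 31×33 posts with 4 short bars between them — a ladder. Adjacent rungs sit at z = 222 and z = 469, so the spacing is 469 − 222 = 247 mm.


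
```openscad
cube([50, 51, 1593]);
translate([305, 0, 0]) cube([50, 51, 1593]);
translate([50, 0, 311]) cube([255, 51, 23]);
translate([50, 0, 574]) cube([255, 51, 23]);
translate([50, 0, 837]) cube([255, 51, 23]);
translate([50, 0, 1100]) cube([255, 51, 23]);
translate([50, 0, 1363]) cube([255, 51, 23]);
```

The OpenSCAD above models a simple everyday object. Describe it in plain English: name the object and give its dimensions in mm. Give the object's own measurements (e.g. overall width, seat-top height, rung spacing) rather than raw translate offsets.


A straight ladder. Two 50×51 mm vertical rails, 1593 mm tall, stand 355 mm apart (outside-to-outside) with their front faces coplanar on the −y side. 5 rungs, each 51 mm deep and 23 mm tall, span between the inner faces of the rails, front faces flush with the rails. The lowest rung's underside is at z = 311 mm and rungs are spaced 263 mm apart (underside to underside).


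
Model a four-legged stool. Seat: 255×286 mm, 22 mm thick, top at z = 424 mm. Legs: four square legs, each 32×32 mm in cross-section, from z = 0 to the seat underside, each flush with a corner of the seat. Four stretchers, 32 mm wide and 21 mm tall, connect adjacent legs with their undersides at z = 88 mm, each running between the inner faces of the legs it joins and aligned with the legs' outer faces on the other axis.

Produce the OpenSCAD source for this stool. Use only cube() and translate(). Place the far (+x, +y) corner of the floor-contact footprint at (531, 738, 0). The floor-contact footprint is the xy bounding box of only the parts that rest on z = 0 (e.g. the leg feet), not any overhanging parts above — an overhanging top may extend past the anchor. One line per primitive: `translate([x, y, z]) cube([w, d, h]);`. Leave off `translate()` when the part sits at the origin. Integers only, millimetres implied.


translate([276, 452, 402]) cube([255, 286, 22]);
translate([276, 452, 0]) cube([32, 32, 402]);
translate([499, 452, 0]) cube([32, 32, 402]);
translate([276, 706, 0]) cube([32, 32, 402]);
translate([499, 706, 0]) cube([32, 32, 402]);
translate([308, 452, 88]) cube([191, 32, 21]);
translate([308, 706, 88]) cube([191, 32, 21]);
translate([276, 484, 88]) cube([32, 222, 21]);
translate([499, 484, 88]) cube([32, 222, 21]);


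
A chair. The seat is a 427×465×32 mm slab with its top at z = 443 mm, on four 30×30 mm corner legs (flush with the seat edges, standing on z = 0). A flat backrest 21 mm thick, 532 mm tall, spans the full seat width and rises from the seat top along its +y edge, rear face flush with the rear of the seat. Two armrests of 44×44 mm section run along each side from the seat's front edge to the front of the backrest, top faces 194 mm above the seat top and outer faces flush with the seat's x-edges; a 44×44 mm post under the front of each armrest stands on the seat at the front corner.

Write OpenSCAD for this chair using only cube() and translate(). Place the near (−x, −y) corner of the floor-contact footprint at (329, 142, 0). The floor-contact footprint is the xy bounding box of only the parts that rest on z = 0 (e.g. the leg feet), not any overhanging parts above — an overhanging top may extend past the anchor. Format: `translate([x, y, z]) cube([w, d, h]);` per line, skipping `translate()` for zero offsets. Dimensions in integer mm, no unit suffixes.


translate([329, 142, 411]) cube([427, 465, 32]);
translate([329, 142, 0]) cube([30, 30, 411]);
translate([726, 142, 0]) cube([30, 30, 411]);
translate([329, 577, 0]) cube([30, 30, 411]);
translate([726, 577, 0]) cube([30, 30, 411]);
translate([329, 586, 443]) cube([427, 21, 532]);
translate([329, 142, 593]) cube([44, 444, 44]);
translate([712, 142, 593]) cube([44, 444, 44]);
translate([329, 142, 443]) cube([44, 44, 150]);
translate([712, 142, 443]) cube([44, 44, 150]);


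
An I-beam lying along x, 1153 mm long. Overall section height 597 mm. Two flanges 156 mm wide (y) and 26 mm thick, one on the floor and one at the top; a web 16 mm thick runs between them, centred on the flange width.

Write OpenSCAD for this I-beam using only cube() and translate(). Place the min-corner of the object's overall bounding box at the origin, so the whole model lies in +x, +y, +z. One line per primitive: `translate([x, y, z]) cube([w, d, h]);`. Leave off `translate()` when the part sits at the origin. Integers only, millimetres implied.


cube([1153, 156, 26]);
translate([0, 70, 26]) cube([1153, 16, 545]);
translate([0, 0, 571]) cube([1153, 156, 26]);


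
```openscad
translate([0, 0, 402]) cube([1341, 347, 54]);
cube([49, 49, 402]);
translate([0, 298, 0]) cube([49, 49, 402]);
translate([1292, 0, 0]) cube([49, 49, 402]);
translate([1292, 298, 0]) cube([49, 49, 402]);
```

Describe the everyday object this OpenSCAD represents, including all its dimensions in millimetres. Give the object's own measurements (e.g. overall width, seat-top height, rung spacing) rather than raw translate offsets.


A long wooden bench with a 1341 mm (x) × 347 mm (y) seat, 54 mm thick, its top surface 456 mm above the floor. Four 49 mm square legs at the seat corners, flush with the edges, run from z = 0 to the seat underside.


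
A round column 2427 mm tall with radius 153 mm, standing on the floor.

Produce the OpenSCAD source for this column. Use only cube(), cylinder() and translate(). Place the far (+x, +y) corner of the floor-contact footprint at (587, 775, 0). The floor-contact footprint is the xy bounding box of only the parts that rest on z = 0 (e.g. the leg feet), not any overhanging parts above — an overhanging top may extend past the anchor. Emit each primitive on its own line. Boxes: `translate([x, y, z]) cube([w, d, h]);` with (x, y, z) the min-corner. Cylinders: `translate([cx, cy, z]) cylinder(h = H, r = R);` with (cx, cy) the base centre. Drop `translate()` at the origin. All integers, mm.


translate([434, 622, 0]) cylinder(h = 2427, r = 153);


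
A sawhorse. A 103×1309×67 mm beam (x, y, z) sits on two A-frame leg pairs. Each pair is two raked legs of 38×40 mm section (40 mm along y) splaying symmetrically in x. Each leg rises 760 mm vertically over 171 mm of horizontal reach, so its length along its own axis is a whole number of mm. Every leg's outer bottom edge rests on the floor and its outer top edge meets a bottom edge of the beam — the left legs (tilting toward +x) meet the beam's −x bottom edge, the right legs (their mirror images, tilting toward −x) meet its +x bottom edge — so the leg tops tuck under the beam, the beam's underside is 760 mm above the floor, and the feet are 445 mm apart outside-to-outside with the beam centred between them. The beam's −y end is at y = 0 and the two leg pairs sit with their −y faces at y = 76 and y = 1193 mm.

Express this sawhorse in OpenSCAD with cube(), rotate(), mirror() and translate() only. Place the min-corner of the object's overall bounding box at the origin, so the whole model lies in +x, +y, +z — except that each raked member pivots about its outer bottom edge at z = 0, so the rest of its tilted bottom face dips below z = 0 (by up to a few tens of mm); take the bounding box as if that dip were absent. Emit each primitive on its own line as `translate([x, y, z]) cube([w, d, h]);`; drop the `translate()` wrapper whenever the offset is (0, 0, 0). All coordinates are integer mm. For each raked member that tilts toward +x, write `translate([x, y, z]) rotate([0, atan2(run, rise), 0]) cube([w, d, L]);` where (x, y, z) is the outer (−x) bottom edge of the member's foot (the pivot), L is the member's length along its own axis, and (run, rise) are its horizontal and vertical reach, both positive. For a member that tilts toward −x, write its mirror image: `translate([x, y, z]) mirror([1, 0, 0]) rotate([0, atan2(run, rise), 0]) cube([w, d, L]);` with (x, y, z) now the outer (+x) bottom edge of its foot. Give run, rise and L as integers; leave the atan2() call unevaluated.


// leg length = √(171² + 760²) = 779
// right-leg outer foot x = 2·171 + 103 = 445
// beam min-corner = (171, 0, 760)
translate([171, 0, 760]) cube([103, 1309, 67]);
translate([0, 76, 0]) rotate([0, atan2(171, 760), 0]) cube([38, 40, 779]);
translate([445, 76, 0]) mirror([1, 0, 0]) rotate([0, atan2(171, 760), 0]) cube([38, 40, 779]);
translate([0, 1193, 0]) rotate([0, atan2(171, 760), 0]) cube([38, 40, 779]);
translate([445, 1193, 0]) mirror([1, 0, 0]) rotate([0, atan2(171, 760), 0]) cube([38, 40, 779]);


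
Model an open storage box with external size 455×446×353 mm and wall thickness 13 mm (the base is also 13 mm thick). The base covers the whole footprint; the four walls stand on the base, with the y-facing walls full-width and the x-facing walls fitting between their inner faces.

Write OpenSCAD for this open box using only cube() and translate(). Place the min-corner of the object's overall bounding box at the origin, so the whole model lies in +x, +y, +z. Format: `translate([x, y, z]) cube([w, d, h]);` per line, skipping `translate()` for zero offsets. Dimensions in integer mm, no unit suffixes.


cube([455, 446, 13]);
translate([0, 0, 13]) cube([455, 13, 340]);
translate([0, 433, 13]) cube([455, 13, 340]);
translate([0, 13, 13]) cube([13, 420, 340]);
translate([442, 13, 13]) cube([13, 420, 340]);
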